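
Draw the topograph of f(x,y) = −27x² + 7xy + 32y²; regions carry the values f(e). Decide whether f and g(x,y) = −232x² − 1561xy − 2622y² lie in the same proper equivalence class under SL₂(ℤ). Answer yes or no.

D₁ = 3505, D₂ = 3505
river cycle of f (length 30): (32, 57, -2), (-2, 59, 3), (3, 55, -40), (-40, 25, 18), (18, 47, -18), (-18, 25, 40), (40, 55, -3), (-3, 59, 2), (2, 57, -32), (-32, 7, 27), … (20 more)
river cycle of g (length 30): (-27, 7, 32), (32, 57, -2), (-2, 59, 3), (3, 55, -40), (-40, 25, 18), (18, 47, -18), (-18, 25, 40), (40, 55, -3), (-3, 59, 2), (2, 57, -32), … (20 more)
cycles coincide ⇒ equivalent

yes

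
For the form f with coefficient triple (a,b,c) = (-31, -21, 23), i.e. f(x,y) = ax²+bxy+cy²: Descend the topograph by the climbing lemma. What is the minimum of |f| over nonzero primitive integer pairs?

descent: ρ → (23,21,-31)  [lands on river]
river: ρ → (-31,41,13)
river: ρ → (13,37,-37)
river: ρ → (-37,37,13)
river: ρ → (13,41,-31)
river: ρ → (-31,21,23)
river: ρ → (23,25,-29)
river: ρ → (-29,33,19)
river: ρ → (19,43,-19)
river: ρ → (-19,33,29)
river: ρ → (29,25,-23)
river: ρ → (-23,21,31)
river: ρ → (31,41,-13)
river: ρ → (-13,37,37)
river: ρ → (37,37,-13)
river: ρ → (-13,41,31)
river: ρ → (31,21,-23)
river: ρ → (-23,25,29)
river: ρ → (29,33,-19)
river: ρ → (-19,43,19)
river: ρ → (19,33,-29)
river: ρ → (-29,25,23)
closes: descent 1, river 22
min |a| on river = 13

13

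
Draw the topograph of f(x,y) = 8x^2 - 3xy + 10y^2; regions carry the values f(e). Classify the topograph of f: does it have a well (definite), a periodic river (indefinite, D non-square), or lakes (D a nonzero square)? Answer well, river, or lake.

D = b²−4ac = (-3)² − 4·8·10 = -311
D < 0 ⇒ definite ⇒ every region one sign ⇒ single well

well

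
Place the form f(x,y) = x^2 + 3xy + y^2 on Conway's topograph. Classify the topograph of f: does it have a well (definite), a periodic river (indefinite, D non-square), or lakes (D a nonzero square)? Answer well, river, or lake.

D = b²−4ac = 3² − 4·1·1 = 5
D > 0 non-square ⇒ indefinite ⇒ periodic river

river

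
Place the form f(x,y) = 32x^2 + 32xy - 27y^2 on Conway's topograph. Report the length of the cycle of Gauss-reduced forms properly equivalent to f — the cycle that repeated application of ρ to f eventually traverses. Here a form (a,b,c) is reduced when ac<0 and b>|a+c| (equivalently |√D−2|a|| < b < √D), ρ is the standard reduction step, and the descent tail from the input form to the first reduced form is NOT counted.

D = 4480, ⌊√D⌋ = 66
river: ρ → (-27,22,37)
river: ρ → (37,52,-12)
river: ρ → (-12,44,53)
river: ρ → (53,62,-3)
river: ρ → (-3,64,32)
river: ρ → (32,64,-3)
river: ρ → (-3,62,53)
river: ρ → (53,44,-12)
river: ρ → (-12,52,37)
river: ρ → (37,22,-27)
river: ρ → (-27,32,32)
river: ρ → (32,32,-27)
ρ-cycle length = 12 (tail of 0 descent steps not counted)

12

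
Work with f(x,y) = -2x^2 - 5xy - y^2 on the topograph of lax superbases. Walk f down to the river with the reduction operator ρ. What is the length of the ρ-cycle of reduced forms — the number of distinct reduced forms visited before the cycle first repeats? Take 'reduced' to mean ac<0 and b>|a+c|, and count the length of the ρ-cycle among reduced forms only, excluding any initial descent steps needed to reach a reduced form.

D = 17, ⌊√D⌋ = 4
descent: ρ → (-1,3,2)  [lands on river]
river: ρ → (2,1,-2)
river: ρ → (-2,3,1)
river: ρ → (1,3,-2)
river: ρ → (-2,1,2)
river: ρ → (2,3,-1)
ρ-cycle length = 6 (tail of 1 descent step not counted)

6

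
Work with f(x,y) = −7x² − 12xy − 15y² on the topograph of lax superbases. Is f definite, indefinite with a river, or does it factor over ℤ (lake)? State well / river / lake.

D = b²−4ac = (-12)² − 4·(-7)·(-15) = -276
D < 0 ⇒ definite ⇒ every region one sign ⇒ single well

well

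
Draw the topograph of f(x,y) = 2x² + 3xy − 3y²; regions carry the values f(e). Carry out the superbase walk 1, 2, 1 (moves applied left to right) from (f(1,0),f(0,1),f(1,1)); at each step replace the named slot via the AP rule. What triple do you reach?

start (2,-3,2) = (f(1,0),f(0,1),f(1,1))
replace slot 1: 2·((-3)+2) − 2 = -4 → (-4,-3,2)
replace slot 2: 2·((-4)+2) − (-3) = -1 → (-4,-1,2)
replace slot 1: 2·((-1)+2) − (-4) = 6 → (6,-1,2)

6,-1,2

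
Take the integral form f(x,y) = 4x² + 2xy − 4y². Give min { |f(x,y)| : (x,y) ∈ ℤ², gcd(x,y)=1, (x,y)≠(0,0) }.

river: ρ → (-4,6,2)
river: ρ → (2,6,-4)
river: ρ → (-4,2,4)
river: ρ → (4,6,-2)
river: ρ → (-2,6,4)
river: ρ → (4,2,-4)
closes: descent 0, river 6
min |a| on river = 2

2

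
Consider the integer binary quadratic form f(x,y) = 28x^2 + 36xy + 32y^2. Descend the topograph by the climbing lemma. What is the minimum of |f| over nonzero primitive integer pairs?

translate: b→-20 (≡36 mod 56), so (28,36,32)→(28,-20,24)
flip: (28,-20,24)→(24,20,28)
reduced (well bottom): (24,20,28) with a≤c, −a<b≤a
well minimum = a = 24

24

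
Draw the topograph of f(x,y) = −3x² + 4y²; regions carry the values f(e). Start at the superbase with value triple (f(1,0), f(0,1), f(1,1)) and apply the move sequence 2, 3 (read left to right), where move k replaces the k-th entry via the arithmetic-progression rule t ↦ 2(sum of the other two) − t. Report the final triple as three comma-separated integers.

start (-3,4,1) = (f(1,0),f(0,1),f(1,1))
replace slot 2: 2·((-3)+1) − 4 = -8 → (-3,-8,1)
replace slot 3: 2·((-3)+(-8)) − 1 = -23 → (-3,-8,-23)

-3,-8,-23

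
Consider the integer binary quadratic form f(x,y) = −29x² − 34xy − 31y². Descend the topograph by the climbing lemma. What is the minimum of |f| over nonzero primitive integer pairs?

translate: b→-24 (≡34 mod 58), so (29,34,31)→(29,-24,26)
flip: (29,-24,26)→(26,24,29)
reduced (well bottom): (26,24,29) with a≤c, −a<b≤a
well minimum |f| = |-26| = 26 (negative-definite)

26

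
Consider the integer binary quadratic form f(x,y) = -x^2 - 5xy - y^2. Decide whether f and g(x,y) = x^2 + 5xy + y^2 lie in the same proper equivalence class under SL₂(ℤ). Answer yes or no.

D₁ = 21, D₂ = 21
river cycle of f (length 2): (-1, 3, 3), (3, 3, -1)
river cycle of g (length 2): (1, 3, -3), (-3, 3, 1)
cycles differ ⇒ inequivalent

no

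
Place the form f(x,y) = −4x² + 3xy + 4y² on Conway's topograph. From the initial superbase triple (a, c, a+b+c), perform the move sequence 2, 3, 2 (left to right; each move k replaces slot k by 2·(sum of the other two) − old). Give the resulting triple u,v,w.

start (-4,4,3) = (f(1,0),f(0,1),f(1,1))
replace slot 2: 2·((-4)+3) − 4 = -6 → (-4,-6,3)
replace slot 3: 2·((-4)+(-6)) − 3 = -23 → (-4,-6,-23)
replace slot 2: 2·((-4)+(-23)) − (-6) = -48 → (-4,-48,-23)

-4,-48,-23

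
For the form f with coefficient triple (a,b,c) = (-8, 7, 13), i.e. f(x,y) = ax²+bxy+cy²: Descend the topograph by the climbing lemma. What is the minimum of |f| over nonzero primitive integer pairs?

river: ρ → (13,19,-2)
river: ρ → (-2,21,3)
river: ρ → (3,21,-2)
river: ρ → (-2,19,13)
river: ρ → (13,7,-8)
river: ρ → (-8,9,12)
river: ρ → (12,15,-5)
river: ρ → (-5,15,12)
river: ρ → (12,9,-8)
river: ρ → (-8,7,13)
closes: descent 0, river 10
min |a| on river = 2

2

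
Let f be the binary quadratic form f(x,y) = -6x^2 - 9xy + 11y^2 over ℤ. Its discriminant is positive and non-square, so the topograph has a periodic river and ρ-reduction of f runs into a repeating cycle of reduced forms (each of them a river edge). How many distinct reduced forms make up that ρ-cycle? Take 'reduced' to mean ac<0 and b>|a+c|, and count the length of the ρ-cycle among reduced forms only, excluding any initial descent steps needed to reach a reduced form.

D = 345, ⌊√D⌋ = 18
descent: ρ → (11,9,-6)  [lands on river]
river: ρ → (-6,15,5)
river: ρ → (5,15,-6)
river: ρ → (-6,9,11)
river: ρ → (11,13,-4)
river: ρ → (-4,11,14)
river: ρ → (14,17,-1)
river: ρ → (-1,17,14)
river: ρ → (14,11,-4)
river: ρ → (-4,13,11)
ρ-cycle length = 10 (tail of 1 descent step not counted)

10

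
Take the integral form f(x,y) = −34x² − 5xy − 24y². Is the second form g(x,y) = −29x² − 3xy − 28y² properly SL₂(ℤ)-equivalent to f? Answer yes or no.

D₁ = -3239, D₂ = -3239
f is negative-definite; reduce −f:
−f: flip: (34,5,24)→(24,-5,34)
−f: reduced (well bottom): (24,-5,34) with a≤c, −a<b≤a
flip sign back: reduced form of f is (-24,5,-34)
g is negative-definite; reduce −g:
−g: flip: (29,3,28)→(28,-3,29)
−g: reduced (well bottom): (28,-3,29) with a≤c, −a<b≤a
flip sign back: reduced form of g is (-28,3,-29)
reduced forms (-24, 5, -34) vs (-28, 3, -29) ⇒ inequivalent

no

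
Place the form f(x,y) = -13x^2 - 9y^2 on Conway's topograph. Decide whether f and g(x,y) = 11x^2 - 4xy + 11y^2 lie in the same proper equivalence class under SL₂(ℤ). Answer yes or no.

D₁ = -468, D₂ = -468
f is negative-definite; reduce −f:
−f: flip: (13,0,9)→(9,0,13)
−f: reduced (well bottom): (9,0,13) with a≤c, −a<b≤a
flip sign back: reduced form of f is (-9,0,-13)
g: flip: (11,-4,11)→(11,4,11)
g: reduced (well bottom): (11,4,11) with a≤c, −a<b≤a
reduced forms (-9, 0, -13) vs (11, 4, 11) ⇒ inequivalent

no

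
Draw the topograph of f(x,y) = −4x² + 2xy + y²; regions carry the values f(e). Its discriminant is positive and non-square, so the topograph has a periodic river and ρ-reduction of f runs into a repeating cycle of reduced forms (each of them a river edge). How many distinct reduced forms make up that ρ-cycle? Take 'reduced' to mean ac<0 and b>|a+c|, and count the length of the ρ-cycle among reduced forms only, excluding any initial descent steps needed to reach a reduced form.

D = 20, ⌊√D⌋ = 4
descent: ρ → (1,4,-1)  [lands on river]
river: ρ → (-1,4,1)
ρ-cycle length = 2 (tail of 1 descent step not counted)

2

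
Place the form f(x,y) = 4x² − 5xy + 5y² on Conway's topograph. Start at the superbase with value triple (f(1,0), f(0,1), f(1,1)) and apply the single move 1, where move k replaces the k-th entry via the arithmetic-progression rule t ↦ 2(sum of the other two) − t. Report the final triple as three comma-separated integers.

start (4,5,4) = (f(1,0),f(0,1),f(1,1))
replace slot 1: 2·(5+4) − 4 = 14 → (14,5,4)

14,5,4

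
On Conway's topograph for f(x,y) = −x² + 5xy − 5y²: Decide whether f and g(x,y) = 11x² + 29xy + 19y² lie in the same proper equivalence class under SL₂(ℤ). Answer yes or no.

D₁ = 5, D₂ = 5
river cycle of f (length 2): (-1, 1, 1), (1, 1, -1)
river cycle of g (length 2): (1, 1, -1), (-1, 1, 1)
cycles coincide ⇒ equivalent

yes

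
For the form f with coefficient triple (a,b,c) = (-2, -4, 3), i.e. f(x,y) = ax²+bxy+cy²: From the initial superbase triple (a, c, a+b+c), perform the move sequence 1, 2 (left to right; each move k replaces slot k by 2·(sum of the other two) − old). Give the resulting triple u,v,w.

start (-2,3,-3) = (f(1,0),f(0,1),f(1,1))
replace slot 1: 2·(3+(-3)) − (-2) = 2 → (2,3,-3)
replace slot 2: 2·(2+(-3)) − 3 = -5 → (2,-5,-3)

2,-5,-3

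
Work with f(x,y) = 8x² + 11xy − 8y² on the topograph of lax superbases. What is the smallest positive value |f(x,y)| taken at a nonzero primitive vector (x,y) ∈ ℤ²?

river: ρ → (-8,5,11)
river: ρ → (11,17,-2)
river: ρ → (-2,19,2)
river: ρ → (2,17,-11)
river: ρ → (-11,5,8)
river: ρ → (8,11,-8)
closes: descent 0, river 6
min |a| on river = 2

2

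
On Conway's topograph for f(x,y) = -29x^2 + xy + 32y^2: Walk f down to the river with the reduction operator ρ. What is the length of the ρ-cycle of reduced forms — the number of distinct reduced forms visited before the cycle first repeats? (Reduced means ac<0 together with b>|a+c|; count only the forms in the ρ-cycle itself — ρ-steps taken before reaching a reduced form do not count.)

D = 3713, ⌊√D⌋ = 60
descent: ρ → (32,-1,-29)
descent: ρ → (-29,59,2)  [lands on river]
river: ρ → (2,57,-58)
river: ρ → (-58,59,1)
river: ρ → (1,59,-58)
river: ρ → (-58,57,2)
river: ρ → (2,59,-29)
river: ρ → (-29,57,4)
river: ρ → (4,55,-43)
river: ρ → (-43,31,16)
river: ρ → (16,33,-41)
river: ρ → (-41,49,8)
river: ρ → (8,47,-47)
river: ρ → (-47,47,8)
river: ρ → (8,49,-41)
river: ρ → (-41,33,16)
river: ρ → (16,31,-43)
river: ρ → (-43,55,4)
river: ρ → (4,57,-29)
ρ-cycle length = 18 (tail of 2 descent steps not counted)

18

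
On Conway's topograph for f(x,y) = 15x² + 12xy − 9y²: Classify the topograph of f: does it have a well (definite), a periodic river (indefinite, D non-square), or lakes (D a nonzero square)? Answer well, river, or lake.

D = b²−4ac = 12² − 4·15·(-9) = 684
D > 0 non-square ⇒ indefinite ⇒ periodic river

river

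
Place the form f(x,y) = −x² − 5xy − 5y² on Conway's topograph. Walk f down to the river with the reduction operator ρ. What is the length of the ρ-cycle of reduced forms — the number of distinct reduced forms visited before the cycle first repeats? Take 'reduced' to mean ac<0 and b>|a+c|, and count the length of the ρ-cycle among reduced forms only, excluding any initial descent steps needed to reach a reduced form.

D = 5, ⌊√D⌋ = 2
descent: ρ → (-5,5,-1)
descent: ρ → (-1,1,1)  [lands on river]
river: ρ → (1,1,-1)
ρ-cycle length = 2 (tail of 2 descent steps not counted)

2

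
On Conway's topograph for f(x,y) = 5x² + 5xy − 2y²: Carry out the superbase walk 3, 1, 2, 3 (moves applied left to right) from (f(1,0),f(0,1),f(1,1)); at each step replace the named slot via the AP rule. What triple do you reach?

start (5,-2,8) = (f(1,0),f(0,1),f(1,1))
replace slot 3: 2·(5+(-2)) − 8 = -2 → (5,-2,-2)
replace slot 1: 2·((-2)+(-2)) − 5 = -13 → (-13,-2,-2)
replace slot 2: 2·((-13)+(-2)) − (-2) = -28 → (-13,-28,-2)
replace slot 3: 2·((-13)+(-28)) − (-2) = -80 → (-13,-28,-80)

-13,-28,-80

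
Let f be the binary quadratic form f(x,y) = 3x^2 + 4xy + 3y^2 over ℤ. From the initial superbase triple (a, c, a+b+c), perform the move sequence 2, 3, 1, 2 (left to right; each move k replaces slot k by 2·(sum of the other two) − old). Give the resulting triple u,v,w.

start (3,3,10) = (f(1,0),f(0,1),f(1,1))
replace slot 2: 2·(3+10) − 3 = 23 → (3,23,10)
replace slot 3: 2·(3+23) − 10 = 42 → (3,23,42)
replace slot 1: 2·(23+42) − 3 = 127 → (127,23,42)
replace slot 2: 2·(127+42) − 23 = 315 → (127,315,42)

127,315,42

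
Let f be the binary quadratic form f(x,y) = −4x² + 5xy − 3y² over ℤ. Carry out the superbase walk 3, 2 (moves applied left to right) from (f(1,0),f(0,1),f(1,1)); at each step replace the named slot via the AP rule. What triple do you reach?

start (-4,-3,-2) = (f(1,0),f(0,1),f(1,1))
replace slot 3: 2·((-4)+(-3)) − (-2) = -12 → (-4,-3,-12)
replace slot 2: 2·((-4)+(-12)) − (-3) = -29 → (-4,-29,-12)

-4,-29,-12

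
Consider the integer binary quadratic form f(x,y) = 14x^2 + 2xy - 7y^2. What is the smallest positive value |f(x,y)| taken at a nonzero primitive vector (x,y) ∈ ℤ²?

descent: ρ → (-7,12,9)  [lands on river]
river: ρ → (9,6,-10)
river: ρ → (-10,14,5)
river: ρ → (5,16,-7)
closes: descent 1, river 4
min |a| on river = 5

5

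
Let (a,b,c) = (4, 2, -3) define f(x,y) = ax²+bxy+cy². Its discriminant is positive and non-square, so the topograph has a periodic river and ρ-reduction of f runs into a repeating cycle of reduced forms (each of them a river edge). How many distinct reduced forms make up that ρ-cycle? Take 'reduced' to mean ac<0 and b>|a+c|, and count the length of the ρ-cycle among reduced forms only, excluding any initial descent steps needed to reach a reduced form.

D = 52, ⌊√D⌋ = 7
river: ρ → (-3,4,3)
river: ρ → (3,2,-4)
river: ρ → (-4,6,1)
river: ρ → (1,6,-4)
river: ρ → (-4,2,3)
river: ρ → (3,4,-3)
river: ρ → (-3,2,4)
river: ρ → (4,6,-1)
river: ρ → (-1,6,4)
river: ρ → (4,2,-3)
ρ-cycle length = 10 (tail of 0 descent steps not counted)

10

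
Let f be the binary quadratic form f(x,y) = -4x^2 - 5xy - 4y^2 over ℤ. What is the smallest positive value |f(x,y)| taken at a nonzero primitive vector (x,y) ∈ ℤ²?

translate: b→-3 (≡5 mod 8), so (4,5,4)→(4,-3,3)
flip: (4,-3,3)→(3,3,4)
reduced (well bottom): (3,3,4) with a≤c, −a<b≤a
well minimum |f| = |-3| = 3 (negative-definite)

3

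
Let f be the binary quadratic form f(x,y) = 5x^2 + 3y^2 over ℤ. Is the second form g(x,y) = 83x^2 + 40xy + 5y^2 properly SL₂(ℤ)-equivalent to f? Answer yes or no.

D₁ = -60, D₂ = -60
f: flip: (5,0,3)→(3,0,5)
f: reduced (well bottom): (3,0,5) with a≤c, −a<b≤a
g: flip: (83,40,5)→(5,-40,83)
g: translate: b→0 (≡-40 mod 10), so (5,-40,83)→(5,0,3)
g: flip: (5,0,3)→(3,0,5)
g: reduced (well bottom): (3,0,5) with a≤c, −a<b≤a
reduced forms (3, 0, 5) vs (3, 0, 5) ⇒ equivalent

yes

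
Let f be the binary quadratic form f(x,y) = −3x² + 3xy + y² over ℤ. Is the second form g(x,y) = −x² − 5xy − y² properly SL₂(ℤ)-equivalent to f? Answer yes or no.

D₁ = 21, D₂ = 21
river cycle of f (length 2): (1, 3, -3), (-3, 3, 1)
river cycle of g (length 2): (-1, 3, 3), (3, 3, -1)
cycles differ ⇒ inequivalent

no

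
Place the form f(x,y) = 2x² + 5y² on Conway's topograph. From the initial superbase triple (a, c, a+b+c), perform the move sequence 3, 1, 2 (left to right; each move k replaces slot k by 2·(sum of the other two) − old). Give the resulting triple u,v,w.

start (2,5,7) = (f(1,0),f(0,1),f(1,1))
replace slot 3: 2·(2+5) − 7 = 7 → (2,5,7)
replace slot 1: 2·(5+7) − 2 = 22 → (22,5,7)
replace slot 2: 2·(22+7) − 5 = 53 → (22,53,7)

22,53,7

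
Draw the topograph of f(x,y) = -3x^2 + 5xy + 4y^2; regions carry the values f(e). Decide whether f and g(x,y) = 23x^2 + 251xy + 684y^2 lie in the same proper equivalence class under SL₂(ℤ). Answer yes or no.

D₁ = 73, D₂ = 73
river cycle of f (length 18): (4, 3, -4), (-4, 5, 3), (3, 7, -2), (-2, 5, 6), (6, 7, -1), (-1, 7, 6), (6, 5, -2), (-2, 7, 3), (3, 5, -4), (-4, 3, 4), … (8 more)
river cycle of g (length 18): (4, 3, -4), (-4, 5, 3), (3, 7, -2), (-2, 5, 6), (6, 7, -1), (-1, 7, 6), (6, 5, -2), (-2, 7, 3), (3, 5, -4), (-4, 3, 4), … (8 more)
cycles coincide ⇒ equivalent

yes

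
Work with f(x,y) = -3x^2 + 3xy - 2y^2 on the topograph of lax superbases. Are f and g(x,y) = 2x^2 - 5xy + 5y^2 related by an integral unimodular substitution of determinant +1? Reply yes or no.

D₁ = -15, D₂ = -15
f is negative-definite; reduce −f:
−f: translate: b→3 (≡-3 mod 6), so (3,-3,2)→(3,3,2)
−f: flip: (3,3,2)→(2,-3,3)
−f: translate: b→1 (≡-3 mod 4), so (2,-3,3)→(2,1,2)
−f: reduced (well bottom): (2,1,2) with a≤c, −a<b≤a
flip sign back: reduced form of f is (-2,-1,-2)
g: translate: b→-1 (≡-5 mod 4), so (2,-5,5)→(2,-1,2)
g: flip: (2,-1,2)→(2,1,2)
g: reduced (well bottom): (2,1,2) with a≤c, −a<b≤a
reduced forms (-2, -1, -2) vs (2, 1, 2) ⇒ inequivalent

no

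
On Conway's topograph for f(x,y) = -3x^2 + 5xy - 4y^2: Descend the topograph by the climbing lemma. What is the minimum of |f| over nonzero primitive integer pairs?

translate: b→1 (≡-5 mod 6), so (3,-5,4)→(3,1,2)
flip: (3,1,2)→(2,-1,3)
reduced (well bottom): (2,-1,3) with a≤c, −a<b≤a
well minimum |f| = |-2| = 2 (negative-definite)

2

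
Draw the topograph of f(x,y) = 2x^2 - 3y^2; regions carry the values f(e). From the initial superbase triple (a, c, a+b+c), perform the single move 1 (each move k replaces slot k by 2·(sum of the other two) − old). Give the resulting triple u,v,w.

start (2,-3,-1) = (f(1,0),f(0,1),f(1,1))
replace slot 1: 2·((-3)+(-1)) − 2 = -10 → (-10,-3,-1)

-10,-3,-1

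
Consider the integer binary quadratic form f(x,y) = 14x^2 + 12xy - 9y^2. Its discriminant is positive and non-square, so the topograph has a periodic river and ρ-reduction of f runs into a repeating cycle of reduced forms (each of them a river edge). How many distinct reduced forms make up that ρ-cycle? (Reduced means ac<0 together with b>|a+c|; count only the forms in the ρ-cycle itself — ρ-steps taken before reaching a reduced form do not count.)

D = 648, ⌊√D⌋ = 25
river: ρ → (-9,24,2)
river: ρ → (2,24,-9)
river: ρ → (-9,12,14)
river: ρ → (14,16,-7)
river: ρ → (-7,12,18)
river: ρ → (18,24,-1)
river: ρ → (-1,24,18)
river: ρ → (18,12,-7)
river: ρ → (-7,16,14)
river: ρ → (14,12,-9)
ρ-cycle length = 10 (tail of 0 descent steps not counted)

10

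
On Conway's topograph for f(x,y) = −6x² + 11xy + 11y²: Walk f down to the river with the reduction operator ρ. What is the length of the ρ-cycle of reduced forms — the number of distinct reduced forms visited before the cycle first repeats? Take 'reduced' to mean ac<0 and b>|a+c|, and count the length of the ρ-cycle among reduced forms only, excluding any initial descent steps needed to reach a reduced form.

D = 385, ⌊√D⌋ = 19
river: ρ → (11,11,-6)
river: ρ → (-6,13,9)
river: ρ → (9,5,-10)
river: ρ → (-10,15,4)
river: ρ → (4,17,-6)
river: ρ → (-6,19,1)
river: ρ → (1,19,-6)
river: ρ → (-6,17,4)
river: ρ → (4,15,-10)
river: ρ → (-10,5,9)
river: ρ → (9,13,-6)
river: ρ → (-6,11,11)
ρ-cycle length = 12 (tail of 0 descent steps not counted)

12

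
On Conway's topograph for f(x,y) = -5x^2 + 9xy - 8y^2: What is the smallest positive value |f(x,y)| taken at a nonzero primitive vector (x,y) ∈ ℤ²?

translate: b→1 (≡-9 mod 10), so (5,-9,8)→(5,1,4)
flip: (5,1,4)→(4,-1,5)
reduced (well bottom): (4,-1,5) with a≤c, −a<b≤a
well minimum |f| = |-4| = 4 (negative-definite)

4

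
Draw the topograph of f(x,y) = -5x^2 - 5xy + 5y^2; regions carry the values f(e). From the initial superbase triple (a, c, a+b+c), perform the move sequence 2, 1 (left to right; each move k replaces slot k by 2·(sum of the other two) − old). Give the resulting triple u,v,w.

start (-5,5,-5) = (f(1,0),f(0,1),f(1,1))
replace slot 2: 2·((-5)+(-5)) − 5 = -25 → (-5,-25,-5)
replace slot 1: 2·((-25)+(-5)) − (-5) = -55 → (-55,-25,-5)

-55,-25,-5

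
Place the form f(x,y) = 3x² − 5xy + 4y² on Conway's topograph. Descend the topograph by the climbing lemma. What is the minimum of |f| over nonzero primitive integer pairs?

translate: b→1 (≡-5 mod 6), so (3,-5,4)→(3,1,2)
flip: (3,1,2)→(2,-1,3)
reduced (well bottom): (2,-1,3) with a≤c, −a<b≤a
well minimum = a = 2

2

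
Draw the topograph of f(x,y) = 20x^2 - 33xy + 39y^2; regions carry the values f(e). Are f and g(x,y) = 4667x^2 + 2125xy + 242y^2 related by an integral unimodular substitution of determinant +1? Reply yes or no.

D₁ = -2031, D₂ = -2031
f: translate: b→7 (≡-33 mod 40), so (20,-33,39)→(20,7,26)
f: reduced (well bottom): (20,7,26) with a≤c, −a<b≤a
g: flip: (4667,2125,242)→(242,-2125,4667)
g: translate: b→-189 (≡-2125 mod 484), so (242,-2125,4667)→(242,-189,39)
g: flip: (242,-189,39)→(39,189,242)
g: translate: b→33 (≡189 mod 78), so (39,189,242)→(39,33,20)
g: flip: (39,33,20)→(20,-33,39)
g: translate: b→7 (≡-33 mod 40), so (20,-33,39)→(20,7,26)
g: reduced (well bottom): (20,7,26) with a≤c, −a<b≤a
reduced forms (20, 7, 26) vs (20, 7, 26) ⇒ equivalent

yes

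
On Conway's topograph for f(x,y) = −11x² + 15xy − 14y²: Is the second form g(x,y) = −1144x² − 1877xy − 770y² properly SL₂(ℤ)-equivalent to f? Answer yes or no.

D₁ = -391, D₂ = -391
f is negative-definite; reduce −f:
−f: translate: b→7 (≡-15 mod 22), so (11,-15,14)→(11,7,10)
−f: flip: (11,7,10)→(10,-7,11)
−f: reduced (well bottom): (10,-7,11) with a≤c, −a<b≤a
flip sign back: reduced form of f is (-10,7,-11)
g is negative-definite; reduce −g:
−g: translate: b→-411 (≡1877 mod 2288), so (1144,1877,770)→(1144,-411,37)
−g: flip: (1144,-411,37)→(37,411,1144)
−g: translate: b→-33 (≡411 mod 74), so (37,411,1144)→(37,-33,10)
−g: flip: (37,-33,10)→(10,33,37)
−g: translate: b→-7 (≡33 mod 20), so (10,33,37)→(10,-7,11)
−g: reduced (well bottom): (10,-7,11) with a≤c, −a<b≤a
flip sign back: reduced form of g is (-10,7,-11)
reduced forms (-10, 7, -11) vs (-10, 7, -11) ⇒ equivalent

yes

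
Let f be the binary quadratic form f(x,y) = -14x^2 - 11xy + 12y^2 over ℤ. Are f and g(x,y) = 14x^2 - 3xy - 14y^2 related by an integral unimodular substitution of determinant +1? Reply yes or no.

D₁ = 793, D₂ = 793
river cycle of f (length 12): (12, 11, -14), (-14, 17, 9), (9, 19, -12), (-12, 5, 16), (16, 27, -1), (-1, 27, 16), (16, 5, -12), (-12, 19, 9), (9, 17, -14), (-14, 11, 12), … (2 more)
river cycle of g (length 8): (-14, 3, 14), (14, 25, -3), (-3, 23, 22), (22, 21, -4), (-4, 27, 4), (4, 21, -22), (-22, 23, 3), (3, 25, -14)
cycles differ ⇒ inequivalent

no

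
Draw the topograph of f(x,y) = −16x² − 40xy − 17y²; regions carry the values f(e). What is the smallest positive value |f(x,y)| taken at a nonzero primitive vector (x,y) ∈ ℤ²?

descent: ρ → (-17,6,7)
descent: ρ → (7,22,-1)  [lands on river]
river: ρ → (-1,22,7)
river: ρ → (7,20,-4)
river: ρ → (-4,20,7)
closes: descent 2, river 4
min |a| on river = 1

1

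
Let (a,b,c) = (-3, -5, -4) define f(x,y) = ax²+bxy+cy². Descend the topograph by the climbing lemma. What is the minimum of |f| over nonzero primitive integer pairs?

translate: b→-1 (≡5 mod 6), so (3,5,4)→(3,-1,2)
flip: (3,-1,2)→(2,1,3)
reduced (well bottom): (2,1,3) with a≤c, −a<b≤a
well minimum |f| = |-2| = 2 (negative-definite)

2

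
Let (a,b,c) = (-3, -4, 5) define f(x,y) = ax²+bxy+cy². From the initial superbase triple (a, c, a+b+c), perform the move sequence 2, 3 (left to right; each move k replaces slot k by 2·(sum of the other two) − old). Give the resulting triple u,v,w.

start (-3,5,-2) = (f(1,0),f(0,1),f(1,1))
replace slot 2: 2·((-3)+(-2)) − 5 = -15 → (-3,-15,-2)
replace slot 3: 2·((-3)+(-15)) − (-2) = -34 → (-3,-15,-34)

-3,-15,-34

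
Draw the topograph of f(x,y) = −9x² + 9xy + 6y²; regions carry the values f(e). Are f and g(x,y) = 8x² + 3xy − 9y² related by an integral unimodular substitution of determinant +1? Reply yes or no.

D₁ = 297, D₂ = 297
river cycle of f (length 4): (6, 15, -3), (-3, 15, 6), (6, 9, -9), (-9, 9, 6)
river cycle of g (length 10): (-9, 15, 2), (2, 17, -1), (-1, 17, 2), (2, 15, -9), (-9, 3, 8), (8, 13, -4), (-4, 11, 11), (11, 11, -4), (-4, 13, 8), (8, 3, -9)
cycles differ ⇒ inequivalent

no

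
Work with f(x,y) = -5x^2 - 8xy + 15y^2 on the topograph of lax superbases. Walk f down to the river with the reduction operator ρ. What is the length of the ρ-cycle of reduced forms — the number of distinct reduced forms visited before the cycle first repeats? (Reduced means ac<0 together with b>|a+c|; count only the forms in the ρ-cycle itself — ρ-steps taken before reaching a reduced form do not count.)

D = 364, ⌊√D⌋ = 19
descent: ρ → (15,8,-5)
descent: ρ → (-5,12,11)  [lands on river]
river: ρ → (11,10,-6)
river: ρ → (-6,14,7)
river: ρ → (7,14,-6)
river: ρ → (-6,10,11)
river: ρ → (11,12,-5)
river: ρ → (-5,18,2)
river: ρ → (2,18,-5)
ρ-cycle length = 8 (tail of 2 descent steps not counted)

8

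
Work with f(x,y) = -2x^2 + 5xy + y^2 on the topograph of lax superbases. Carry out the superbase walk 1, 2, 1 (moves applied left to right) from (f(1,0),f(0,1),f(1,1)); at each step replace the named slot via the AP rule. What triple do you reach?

start (-2,1,4) = (f(1,0),f(0,1),f(1,1))
replace slot 1: 2·(1+4) − (-2) = 12 → (12,1,4)
replace slot 2: 2·(12+4) − 1 = 31 → (12,31,4)
replace slot 1: 2·(31+4) − 12 = 58 → (58,31,4)

58,31,4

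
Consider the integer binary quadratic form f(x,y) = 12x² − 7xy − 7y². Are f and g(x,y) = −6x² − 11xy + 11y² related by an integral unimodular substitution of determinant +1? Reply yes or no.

D₁ = 385, D₂ = 385
river cycle of f (length 10): (-7, 7, 12), (12, 17, -2), (-2, 19, 3), (3, 17, -8), (-8, 15, 5), (5, 15, -8), (-8, 17, 3), (3, 19, -2), (-2, 17, 12), (12, 7, -7)
river cycle of g (length 12): (11, 11, -6), (-6, 13, 9), (9, 5, -10), (-10, 15, 4), (4, 17, -6), (-6, 19, 1), (1, 19, -6), (-6, 17, 4), (4, 15, -10), (-10, 5, 9), … (2 more)
cycles differ ⇒ inequivalent

no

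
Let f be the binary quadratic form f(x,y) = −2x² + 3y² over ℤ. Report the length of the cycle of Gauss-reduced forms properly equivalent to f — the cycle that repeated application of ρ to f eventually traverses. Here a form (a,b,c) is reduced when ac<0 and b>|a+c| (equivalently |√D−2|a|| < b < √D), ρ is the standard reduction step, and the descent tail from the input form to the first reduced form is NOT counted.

D = 24, ⌊√D⌋ = 4
descent: ρ → (3,0,-2)
descent: ρ → (-2,4,1)  [lands on river]
river: ρ → (1,4,-2)
ρ-cycle length = 2 (tail of 2 descent steps not counted)

2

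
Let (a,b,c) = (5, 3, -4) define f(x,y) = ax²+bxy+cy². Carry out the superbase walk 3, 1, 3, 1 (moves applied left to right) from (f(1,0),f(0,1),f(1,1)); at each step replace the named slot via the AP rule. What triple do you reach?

start (5,-4,4) = (f(1,0),f(0,1),f(1,1))
replace slot 3: 2·(5+(-4)) − 4 = -2 → (5,-4,-2)
replace slot 1: 2·((-4)+(-2)) − 5 = -17 → (-17,-4,-2)
replace slot 3: 2·((-17)+(-4)) − (-2) = -40 → (-17,-4,-40)
replace slot 1: 2·((-4)+(-40)) − (-17) = -71 → (-71,-4,-40)

-71,-4,-40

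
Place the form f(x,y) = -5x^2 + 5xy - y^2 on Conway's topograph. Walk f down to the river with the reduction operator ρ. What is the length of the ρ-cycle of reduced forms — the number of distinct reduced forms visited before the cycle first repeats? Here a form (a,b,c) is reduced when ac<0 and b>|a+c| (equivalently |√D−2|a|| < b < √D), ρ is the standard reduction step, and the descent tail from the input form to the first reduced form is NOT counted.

D = 5, ⌊√D⌋ = 2
descent: ρ → (-1,1,1)  [lands on river]
river: ρ → (1,1,-1)
ρ-cycle length = 2 (tail of 1 descent step not counted)

2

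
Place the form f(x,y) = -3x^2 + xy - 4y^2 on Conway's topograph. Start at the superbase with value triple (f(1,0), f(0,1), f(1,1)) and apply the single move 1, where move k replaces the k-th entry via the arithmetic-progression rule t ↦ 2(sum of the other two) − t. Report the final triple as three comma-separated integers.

start (-3,-4,-6) = (f(1,0),f(0,1),f(1,1))
replace slot 1: 2·((-4)+(-6)) − (-3) = -17 → (-17,-4,-6)

-17,-4,-6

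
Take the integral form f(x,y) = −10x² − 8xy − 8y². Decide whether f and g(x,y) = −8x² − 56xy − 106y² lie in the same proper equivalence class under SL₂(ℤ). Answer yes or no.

D₁ = -256, D₂ = -256
f is negative-definite; reduce −f:
−f: flip: (10,8,8)→(8,-8,10)
−f: translate: b→8 (≡-8 mod 16), so (8,-8,10)→(8,8,10)
−f: reduced (well bottom): (8,8,10) with a≤c, −a<b≤a
flip sign back: reduced form of f is (-8,-8,-10)
g is negative-definite; reduce −g:
−g: translate: b→8 (≡56 mod 16), so (8,56,106)→(8,8,10)
−g: reduced (well bottom): (8,8,10) with a≤c, −a<b≤a
flip sign back: reduced form of g is (-8,-8,-10)
reduced forms (-8, -8, -10) vs (-8, -8, -10) ⇒ equivalent

yes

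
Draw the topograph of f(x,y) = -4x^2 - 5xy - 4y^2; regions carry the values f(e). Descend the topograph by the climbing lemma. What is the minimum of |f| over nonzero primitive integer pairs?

translate: b→-3 (≡5 mod 8), so (4,5,4)→(4,-3,3)
flip: (4,-3,3)→(3,3,4)
reduced (well bottom): (3,3,4) with a≤c, −a<b≤a
well minimum |f| = |-3| = 3 (negative-definite)

3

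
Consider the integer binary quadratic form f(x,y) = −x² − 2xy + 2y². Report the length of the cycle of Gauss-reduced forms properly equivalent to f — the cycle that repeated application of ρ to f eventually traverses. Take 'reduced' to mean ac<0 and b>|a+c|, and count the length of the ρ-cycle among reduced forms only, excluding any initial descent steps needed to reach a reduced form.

D = 12, ⌊√D⌋ = 3
descent: ρ → (2,2,-1)  [lands on river]
river: ρ → (-1,2,2)
ρ-cycle length = 2 (tail of 1 descent step not counted)

2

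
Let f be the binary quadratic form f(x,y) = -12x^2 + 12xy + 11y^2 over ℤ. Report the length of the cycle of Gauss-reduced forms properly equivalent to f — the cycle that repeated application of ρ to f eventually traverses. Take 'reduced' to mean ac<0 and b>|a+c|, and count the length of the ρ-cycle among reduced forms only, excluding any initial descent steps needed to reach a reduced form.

D = 672, ⌊√D⌋ = 25
river: ρ → (11,10,-13)
river: ρ → (-13,16,8)
river: ρ → (8,16,-13)
river: ρ → (-13,10,11)
river: ρ → (11,12,-12)
river: ρ → (-12,12,11)
ρ-cycle length = 6 (tail of 0 descent steps not counted)

6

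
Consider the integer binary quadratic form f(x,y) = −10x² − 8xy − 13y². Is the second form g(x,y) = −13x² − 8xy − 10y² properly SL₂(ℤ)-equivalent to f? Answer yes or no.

D₁ = -456, D₂ = -456
f is negative-definite; reduce −f:
−f: reduced (well bottom): (10,8,13) with a≤c, −a<b≤a
flip sign back: reduced form of f is (-10,-8,-13)
g is negative-definite; reduce −g:
−g: flip: (13,8,10)→(10,-8,13)
−g: reduced (well bottom): (10,-8,13) with a≤c, −a<b≤a
flip sign back: reduced form of g is (-10,8,-13)
reduced forms (-10, -8, -13) vs (-10, 8, -13) ⇒ inequivalent

no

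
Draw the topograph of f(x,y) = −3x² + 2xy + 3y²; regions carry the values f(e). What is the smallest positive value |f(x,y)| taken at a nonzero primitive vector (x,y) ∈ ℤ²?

river: ρ → (3,4,-2)
river: ρ → (-2,4,3)
river: ρ → (3,2,-3)
river: ρ → (-3,4,2)
river: ρ → (2,4,-3)
river: ρ → (-3,2,3)
closes: descent 0, river 6
min |a| on river = 2

2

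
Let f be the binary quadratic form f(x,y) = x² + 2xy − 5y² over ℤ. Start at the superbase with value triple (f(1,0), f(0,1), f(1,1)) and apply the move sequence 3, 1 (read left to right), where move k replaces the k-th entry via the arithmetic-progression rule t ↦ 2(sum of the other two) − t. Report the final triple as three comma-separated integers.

start (1,-5,-2) = (f(1,0),f(0,1),f(1,1))
replace slot 3: 2·(1+(-5)) − (-2) = -6 → (1,-5,-6)
replace slot 1: 2·((-5)+(-6)) − 1 = -23 → (-23,-5,-6)

-23,-5,-6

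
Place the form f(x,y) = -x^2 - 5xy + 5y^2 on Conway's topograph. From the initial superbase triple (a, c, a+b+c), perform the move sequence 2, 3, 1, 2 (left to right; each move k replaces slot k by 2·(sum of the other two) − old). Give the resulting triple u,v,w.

start (-1,5,-1) = (f(1,0),f(0,1),f(1,1))
replace slot 2: 2·((-1)+(-1)) − 5 = -9 → (-1,-9,-1)
replace slot 3: 2·((-1)+(-9)) − (-1) = -19 → (-1,-9,-19)
replace slot 1: 2·((-9)+(-19)) − (-1) = -55 → (-55,-9,-19)
replace slot 2: 2·((-55)+(-19)) − (-9) = -139 → (-55,-139,-19)

-55,-139,-19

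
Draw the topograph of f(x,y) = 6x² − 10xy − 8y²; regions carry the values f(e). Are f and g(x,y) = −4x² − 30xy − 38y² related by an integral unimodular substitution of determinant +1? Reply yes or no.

D₁ = 292, D₂ = 292
river cycle of f (length 18): (-8, 10, 6), (6, 14, -4), (-4, 10, 12), (12, 14, -2), (-2, 14, 12), (12, 10, -4), (-4, 14, 6), (6, 10, -8), (-8, 6, 8), (8, 10, -6), … (8 more)
river cycle of g (length 18): (-4, 10, 12), (12, 14, -2), (-2, 14, 12), (12, 10, -4), (-4, 14, 6), (6, 10, -8), (-8, 6, 8), (8, 10, -6), (-6, 14, 4), (4, 10, -12), … (8 more)
cycles coincide ⇒ equivalent

yes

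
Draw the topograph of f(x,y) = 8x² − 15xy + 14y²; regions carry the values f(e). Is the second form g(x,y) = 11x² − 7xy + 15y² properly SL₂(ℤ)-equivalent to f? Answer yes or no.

D₁ = -223, D₂ = -611
discriminants differ ⇒ not SL₂(ℤ)-equivalent

no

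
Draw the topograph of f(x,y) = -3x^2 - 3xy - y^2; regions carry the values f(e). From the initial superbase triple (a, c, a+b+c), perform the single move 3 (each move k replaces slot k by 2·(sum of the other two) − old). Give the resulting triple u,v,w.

start (-3,-1,-7) = (f(1,0),f(0,1),f(1,1))
replace slot 3: 2·((-3)+(-1)) − (-7) = -1 → (-3,-1,-1)

-3,-1,-1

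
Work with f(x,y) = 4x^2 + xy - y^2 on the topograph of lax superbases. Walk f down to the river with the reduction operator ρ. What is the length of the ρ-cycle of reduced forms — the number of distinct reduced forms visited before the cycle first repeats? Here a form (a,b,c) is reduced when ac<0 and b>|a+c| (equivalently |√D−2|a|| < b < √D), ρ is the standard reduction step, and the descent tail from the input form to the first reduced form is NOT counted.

D = 17, ⌊√D⌋ = 4
descent: ρ → (-1,3,2)  [lands on river]
river: ρ → (2,1,-2)
river: ρ → (-2,3,1)
river: ρ → (1,3,-2)
river: ρ → (-2,1,2)
river: ρ → (2,3,-1)
ρ-cycle length = 6 (tail of 1 descent step not counted)

6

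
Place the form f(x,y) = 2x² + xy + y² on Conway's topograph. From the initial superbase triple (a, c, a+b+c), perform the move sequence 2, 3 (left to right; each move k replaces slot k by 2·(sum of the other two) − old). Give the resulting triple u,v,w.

start (2,1,4) = (f(1,0),f(0,1),f(1,1))
replace slot 2: 2·(2+4) − 1 = 11 → (2,11,4)
replace slot 3: 2·(2+11) − 4 = 22 → (2,11,22)

2,11,22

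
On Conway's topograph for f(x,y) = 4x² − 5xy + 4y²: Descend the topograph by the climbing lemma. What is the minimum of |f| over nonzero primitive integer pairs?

translate: b→3 (≡-5 mod 8), so (4,-5,4)→(4,3,3)
flip: (4,3,3)→(3,-3,4)
translate: b→3 (≡-3 mod 6), so (3,-3,4)→(3,3,4)
reduced (well bottom): (3,3,4) with a≤c, −a<b≤a
well minimum = a = 3

3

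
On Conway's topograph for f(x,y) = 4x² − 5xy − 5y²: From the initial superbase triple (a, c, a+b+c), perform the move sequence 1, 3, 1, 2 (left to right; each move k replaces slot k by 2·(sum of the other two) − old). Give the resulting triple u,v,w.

start (4,-5,-6) = (f(1,0),f(0,1),f(1,1))
replace slot 1: 2·((-5)+(-6)) − 4 = -26 → (-26,-5,-6)
replace slot 3: 2·((-26)+(-5)) − (-6) = -56 → (-26,-5,-56)
replace slot 1: 2·((-5)+(-56)) − (-26) = -96 → (-96,-5,-56)
replace slot 2: 2·((-96)+(-56)) − (-5) = -299 → (-96,-299,-56)

-96,-299,-56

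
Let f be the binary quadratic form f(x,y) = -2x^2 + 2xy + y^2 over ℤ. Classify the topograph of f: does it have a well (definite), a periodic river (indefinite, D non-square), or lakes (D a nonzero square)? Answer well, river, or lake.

D = b²−4ac = 2² − 4·(-2)·1 = 12
D > 0 non-square ⇒ indefinite ⇒ periodic river

river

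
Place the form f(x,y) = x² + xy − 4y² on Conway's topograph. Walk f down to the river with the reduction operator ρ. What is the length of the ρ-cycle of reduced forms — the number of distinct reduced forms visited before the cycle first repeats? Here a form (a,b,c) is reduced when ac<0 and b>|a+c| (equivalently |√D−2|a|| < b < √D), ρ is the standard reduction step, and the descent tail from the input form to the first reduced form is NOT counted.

D = 17, ⌊√D⌋ = 4
descent: ρ → (-4,-1,1)
descent: ρ → (1,3,-2)  [lands on river]
river: ρ → (-2,1,2)
river: ρ → (2,3,-1)
river: ρ → (-1,3,2)
river: ρ → (2,1,-2)
river: ρ → (-2,3,1)
ρ-cycle length = 6 (tail of 2 descent steps not counted)

6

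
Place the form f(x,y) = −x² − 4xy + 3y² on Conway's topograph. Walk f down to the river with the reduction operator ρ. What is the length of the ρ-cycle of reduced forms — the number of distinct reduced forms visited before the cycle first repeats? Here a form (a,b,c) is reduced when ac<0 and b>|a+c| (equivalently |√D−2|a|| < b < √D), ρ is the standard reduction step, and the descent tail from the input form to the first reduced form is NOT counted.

D = 28, ⌊√D⌋ = 5
descent: ρ → (3,4,-1)  [lands on river]
river: ρ → (-1,4,3)
river: ρ → (3,2,-2)
river: ρ → (-2,2,3)
ρ-cycle length = 4 (tail of 1 descent step not counted)

4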